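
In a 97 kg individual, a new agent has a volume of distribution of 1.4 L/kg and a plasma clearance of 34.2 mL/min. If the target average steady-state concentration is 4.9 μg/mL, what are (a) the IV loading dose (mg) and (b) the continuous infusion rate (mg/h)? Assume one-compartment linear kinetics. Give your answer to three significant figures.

(a) 665 mg; (b) 10.1 mg/h

Total Vd = 1.4 × 97 = 135.8 L
LD = Vd · C_target = 135.8 × 4.9 = 665.4 mg
Convert clearance: 34.2 mL/min × 60 min/h ÷ 1000 mL/L = 2.052 L/h
Maintenance: replace elimination → rate = CL × Css = 2.052 × 4.9 = 10.05 mg/h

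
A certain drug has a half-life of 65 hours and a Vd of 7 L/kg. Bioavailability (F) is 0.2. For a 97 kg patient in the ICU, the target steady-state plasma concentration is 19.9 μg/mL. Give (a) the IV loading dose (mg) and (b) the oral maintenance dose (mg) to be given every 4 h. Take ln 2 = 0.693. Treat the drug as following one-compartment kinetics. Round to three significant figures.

(a) 13500 mg; (b) 2880 mg

Total Vd = 7 × 97 = 679.0 L
LD = Vd × C = 679.0 × 19.9 = 13510 mg
CL = 0.693 × Vd / t½ = 0.693 × 679.0 / 65 = 7.239 L/h
D = CL × Css × τ / F = 7.239 × 19.9 × 4 / 0.2 = 2881 mg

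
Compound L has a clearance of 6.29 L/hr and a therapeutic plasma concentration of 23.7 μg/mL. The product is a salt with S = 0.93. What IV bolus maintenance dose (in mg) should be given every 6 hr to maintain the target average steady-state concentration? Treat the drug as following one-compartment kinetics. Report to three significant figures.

962 mg

D = CL × Css × τ / S = 6.290 × 23.7 × 6 / 0.93 = 961.8 mg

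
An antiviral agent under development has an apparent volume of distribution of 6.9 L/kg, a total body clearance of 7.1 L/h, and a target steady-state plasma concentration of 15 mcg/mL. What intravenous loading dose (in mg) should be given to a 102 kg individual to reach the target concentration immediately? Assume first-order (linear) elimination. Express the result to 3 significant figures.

10600 mg

Total Vd = 6.9 × 102 = 703.8 L
The loading dose fills Vd to the target concentration.
LD = Vd × C = 703.8 × 15.00 = 10560 mg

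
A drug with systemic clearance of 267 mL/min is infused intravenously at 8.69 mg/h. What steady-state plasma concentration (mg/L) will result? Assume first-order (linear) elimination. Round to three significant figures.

CL = 267 mL/min = 267 × 0.06 = 16.02 L/h
Css = rate / CL = 8.69 / 16.02 = 0.5424 mg/L

0.542 mg/L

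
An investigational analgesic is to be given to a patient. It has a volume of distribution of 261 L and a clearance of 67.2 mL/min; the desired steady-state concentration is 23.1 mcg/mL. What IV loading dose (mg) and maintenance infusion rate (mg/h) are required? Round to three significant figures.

(a) 6030 mg; (b) 93.1 mg/h

Loading: fill Vd to C_target → 261.0 L × 23.1 mg/L = 6029 mg
CL = 67.2 mL/min × 60/1000 = 4.032 L/h
Infusion rate = 4.032 L/h × 23.1 mg/L = 93.14 mg/h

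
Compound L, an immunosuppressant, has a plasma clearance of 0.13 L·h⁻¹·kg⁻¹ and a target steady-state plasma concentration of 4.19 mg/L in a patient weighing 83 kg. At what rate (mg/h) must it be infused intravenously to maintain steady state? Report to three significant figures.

45.2 mg/h

CL = 0.13 L·h⁻¹·kg⁻¹ × 83 kg = 10.79 L/h
At steady state, infusion rate equals elimination rate: rate in = CL × Css.
Infusion rate = CL · Css = 10.79 L/h × 4.19 mg/L = 45.21 mg/h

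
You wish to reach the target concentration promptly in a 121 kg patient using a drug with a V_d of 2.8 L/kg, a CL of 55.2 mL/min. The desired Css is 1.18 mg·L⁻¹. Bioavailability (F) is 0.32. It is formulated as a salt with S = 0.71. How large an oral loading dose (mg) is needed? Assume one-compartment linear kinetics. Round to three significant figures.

Total Vd = 2.8 × 121 = 338.8 L
LD = Vd × C / F / S = 338.8 × 1.180 / 0.32 / 0.71 = 1760 mg

1760 mg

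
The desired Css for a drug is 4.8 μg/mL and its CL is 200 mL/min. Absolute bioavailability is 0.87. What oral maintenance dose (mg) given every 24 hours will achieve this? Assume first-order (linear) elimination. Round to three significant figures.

CL = 200 mL/min = 200 × 0.06 = 12.00 L/h
At steady state, dose per interval replaces the amount cleared in that interval: F·D/τ = CL·Css.
D = CL × Css × τ / F = 12.00 × 4.8 × 24 / 0.87 = 1589 mg

1590 mg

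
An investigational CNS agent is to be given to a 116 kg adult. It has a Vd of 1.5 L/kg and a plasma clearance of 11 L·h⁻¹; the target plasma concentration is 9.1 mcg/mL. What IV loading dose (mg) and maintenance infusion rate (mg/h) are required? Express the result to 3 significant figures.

(a) 1580 mg; (b) 100 mg/h

Total Vd = 1.5 × 116 = 174.0 L
LD = Vd · C_target = 174.0 × 9.1 = 1583 mg
Infusion rate = 11.00 L/h × 9.1 mg/L = 100.1 mg/h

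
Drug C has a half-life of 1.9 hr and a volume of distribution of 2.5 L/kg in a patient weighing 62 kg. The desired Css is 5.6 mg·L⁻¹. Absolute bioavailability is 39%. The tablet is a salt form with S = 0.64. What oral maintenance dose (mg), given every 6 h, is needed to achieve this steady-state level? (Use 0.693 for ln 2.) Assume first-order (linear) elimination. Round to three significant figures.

7610 mg

Vd(total) = 62 kg × 2.5 L/kg = 155.0 L
CL = ln 2 · Vd / t½ = 0.693 × 155.0 / 1.9 = 56.53 L/h
D = CL × Css × τ / F / S = 56.53 × 5.6 × 6 / 0.39 / 0.64 = 7610 mg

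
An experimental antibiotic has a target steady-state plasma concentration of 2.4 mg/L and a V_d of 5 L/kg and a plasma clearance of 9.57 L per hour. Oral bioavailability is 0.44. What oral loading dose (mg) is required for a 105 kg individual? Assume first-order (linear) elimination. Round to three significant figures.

2860 mg

Total Vd = 5 × 105 = 525.0 L
LD = Vd × C / F = 525.0 × 2.400 / 0.44 = 2864 mg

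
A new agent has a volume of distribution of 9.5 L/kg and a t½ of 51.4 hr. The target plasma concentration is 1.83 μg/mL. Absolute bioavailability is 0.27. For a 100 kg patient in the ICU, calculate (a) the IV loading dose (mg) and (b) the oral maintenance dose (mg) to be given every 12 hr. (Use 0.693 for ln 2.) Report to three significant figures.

Vd(total) = 100 kg × 9.5 L/kg = 950.0 L
LD = Vd × C = 950.0 × 1.83 = 1739 mg
CL = 0.693 × Vd / t½ = 0.693 × 950.0 / 51.4 = 12.81 L/h
D = CL × Css × τ / F = 12.81 × 1.83 × 12 / 0.27 = 1042 mg

(a) 1740 mg; (b) 1040 mg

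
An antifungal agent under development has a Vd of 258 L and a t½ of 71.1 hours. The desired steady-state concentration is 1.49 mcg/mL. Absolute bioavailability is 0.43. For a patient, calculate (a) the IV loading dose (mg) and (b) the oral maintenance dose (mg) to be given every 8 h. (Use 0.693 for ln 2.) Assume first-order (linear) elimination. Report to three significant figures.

LD = Vd × C = 258.0 × 1.49 = 384.4 mg
CL = 0.693 × Vd / t½ = 0.693 × 258.0 / 71.1 = 2.515 L/h
D = CL × Css × τ / F = 2.515 × 1.49 × 8 / 0.43 = 69.72 mg

(a) 384 mg; (b) 69.7 mg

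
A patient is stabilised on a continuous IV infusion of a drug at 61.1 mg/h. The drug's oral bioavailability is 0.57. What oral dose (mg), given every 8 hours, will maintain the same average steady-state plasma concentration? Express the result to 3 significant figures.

858 mg

To maintain the same Css, the systemic dosing rate must be unchanged: F·D/τ = infusion rate.
D = rate × τ / F = 61.1 × 8 / 0.57 = 857.5 mg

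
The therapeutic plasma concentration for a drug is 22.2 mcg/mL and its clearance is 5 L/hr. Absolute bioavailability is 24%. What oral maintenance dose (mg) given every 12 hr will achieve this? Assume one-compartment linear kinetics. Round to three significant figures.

D = CL × Css × τ / F = 5.000 × 22.2 × 12 / 0.24 = 5550 mg

5550 mg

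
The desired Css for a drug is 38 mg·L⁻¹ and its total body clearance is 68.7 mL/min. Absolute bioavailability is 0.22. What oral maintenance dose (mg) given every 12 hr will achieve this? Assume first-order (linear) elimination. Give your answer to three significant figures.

Convert clearance: 68.7 mL/min × 60 min/h ÷ 1000 mL/L = 4.122 L/h
At steady state, dose per interval replaces the amount cleared in that interval: F·D/τ = CL·Css.
D = CL × Css × τ / F = 4.122 × 38 × 12 / 0.22 = 8544 mg

8540 mg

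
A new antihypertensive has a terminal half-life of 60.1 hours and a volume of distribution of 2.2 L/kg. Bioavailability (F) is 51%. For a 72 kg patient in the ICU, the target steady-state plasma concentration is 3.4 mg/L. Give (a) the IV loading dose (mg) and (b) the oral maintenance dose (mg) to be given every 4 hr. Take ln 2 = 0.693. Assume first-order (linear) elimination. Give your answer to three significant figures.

Vd = 2.2 L/kg × 72 kg = 158.4 L
LD = Vd × C = 158.4 × 3.4 = 538.6 mg
CL = 0.693 × Vd / t½ = 0.693 × 158.4 / 60.1 = 1.826 L/h
D = CL × Css × τ / F = 1.826 × 3.4 × 4 / 0.51 = 48.69 mg

(a) 539 mg; (b) 48.7 mg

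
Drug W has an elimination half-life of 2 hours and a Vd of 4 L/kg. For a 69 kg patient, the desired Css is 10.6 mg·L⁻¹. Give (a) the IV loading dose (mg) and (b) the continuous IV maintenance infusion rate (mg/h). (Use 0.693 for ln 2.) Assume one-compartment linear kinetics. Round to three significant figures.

(a) 2930 mg; (b) 1010 mg/h

Vd(total) = 69 kg × 4 L/kg = 276.0 L
LD = Vd × C = 276.0 × 10.6 = 2926 mg
CL = 0.693 × Vd / t½ = 0.693 × 276.0 / 2 = 95.63 L/h
Infusion rate = CL × Css = 95.63 × 10.6 = 1014 mg/h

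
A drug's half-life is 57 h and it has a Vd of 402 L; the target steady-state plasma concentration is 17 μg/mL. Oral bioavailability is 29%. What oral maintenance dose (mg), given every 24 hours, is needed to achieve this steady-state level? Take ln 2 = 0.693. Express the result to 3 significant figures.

6880 mg

CL = ln 2 · Vd / t½ = 0.693 × 402.0 / 57 = 4.887 L/h
D = CL × Css × τ / F = 4.887 × 17 × 24 / 0.29 = 6876 mg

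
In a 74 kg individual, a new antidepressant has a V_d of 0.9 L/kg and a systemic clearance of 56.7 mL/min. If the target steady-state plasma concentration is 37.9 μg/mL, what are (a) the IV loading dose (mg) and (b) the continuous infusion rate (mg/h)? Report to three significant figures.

(a) 2520 mg; (b) 129 mg/h

Vd(total) = 74 kg × 0.9 L/kg = 66.60 L
Loading: fill Vd to C_target → 66.60 L × 37.9 mg/L = 2524 mg
CL = 56.7 mL/min = 56.7 × 0.06 = 3.402 L/h
Infusion rate = 3.402 L/h × 37.9 mg/L = 128.9 mg/h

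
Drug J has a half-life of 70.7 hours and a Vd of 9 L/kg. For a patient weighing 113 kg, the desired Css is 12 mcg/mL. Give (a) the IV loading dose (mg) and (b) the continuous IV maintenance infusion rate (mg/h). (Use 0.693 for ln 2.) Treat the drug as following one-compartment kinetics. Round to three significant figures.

(a) 12200 mg; (b) 120 mg/h

Total Vd = 9 × 113 = 1017 L
LD = Vd × C = 1017 × 12 = 12200 mg
CL = 0.693 × Vd / t½ = 0.693 × 1017 / 70.7 = 9.969 L/h
Infusion rate = CL × Css = 9.969 × 12 = 119.6 mg/h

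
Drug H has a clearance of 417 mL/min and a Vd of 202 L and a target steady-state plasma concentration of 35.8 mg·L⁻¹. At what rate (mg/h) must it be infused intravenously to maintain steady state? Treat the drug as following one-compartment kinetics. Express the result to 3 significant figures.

CL = 417 mL/min × 60/1000 = 25.02 L/h
At steady state, infusion rate equals elimination rate: rate in = CL × Css.
Rate = CL × Css = 25.02 × 35.8 = 895.7 mg/h

896 mg/h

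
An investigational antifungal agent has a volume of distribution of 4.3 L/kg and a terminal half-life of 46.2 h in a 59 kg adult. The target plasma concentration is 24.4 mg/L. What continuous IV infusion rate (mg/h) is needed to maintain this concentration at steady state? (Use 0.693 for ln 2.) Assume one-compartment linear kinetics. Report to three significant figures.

Vd(total) = 59 kg × 4.3 L/kg = 253.7 L
CL = 0.693 × Vd / t½ = 0.693 × 253.7 / 46.2 = 3.806 L/h
Infusion rate = CL × Css = 3.806 × 24.4 = 92.87 mg/h

92.9 mg/h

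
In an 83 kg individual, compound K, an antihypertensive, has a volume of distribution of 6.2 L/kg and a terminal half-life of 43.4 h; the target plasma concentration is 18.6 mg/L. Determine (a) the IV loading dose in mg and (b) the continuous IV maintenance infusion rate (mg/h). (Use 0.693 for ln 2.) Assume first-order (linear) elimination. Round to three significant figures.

Vd = 6.2 L/kg × 83 kg = 514.6 L
LD = Vd × C = 514.6 × 18.6 = 9572 mg
CL = 0.693 × Vd / t½ = 0.693 × 514.6 / 43.4 = 8.217 L/h
Infusion rate = CL × Css = 8.217 × 18.6 = 152.8 mg/h

(a) 9570 mg; (b) 153 mg/h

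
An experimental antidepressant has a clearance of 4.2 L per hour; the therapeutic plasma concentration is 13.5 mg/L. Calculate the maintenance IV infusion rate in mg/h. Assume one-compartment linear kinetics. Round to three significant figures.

56.7 mg/h

Rate = CL × Css = 4.200 × 13.5 = 56.70 mg/h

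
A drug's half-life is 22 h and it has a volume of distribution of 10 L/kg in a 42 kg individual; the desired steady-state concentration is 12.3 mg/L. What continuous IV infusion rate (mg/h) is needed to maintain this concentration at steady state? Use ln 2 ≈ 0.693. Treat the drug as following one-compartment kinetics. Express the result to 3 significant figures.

Vd = 10 L/kg × 42 kg = 420.0 L
k = 0.693/22 = 0.03150 h⁻¹, so CL = k·Vd = 0.03150 × 420.0 = 13.23 L/h
Infusion rate = CL × Css = 13.23 × 12.3 = 162.7 mg/h

163 mg/h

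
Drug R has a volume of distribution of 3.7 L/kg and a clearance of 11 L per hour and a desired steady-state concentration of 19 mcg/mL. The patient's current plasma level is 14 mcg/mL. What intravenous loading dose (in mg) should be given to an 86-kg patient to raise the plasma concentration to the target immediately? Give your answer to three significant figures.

Vd(total) = 86 kg × 3.7 L/kg = 318.2 L
Concentration deficit ΔC = 19 − 14 = 5.000 mg/L
LD = Vd × ΔC = 318.2 × 5.000 = 1591 mg

1590 mg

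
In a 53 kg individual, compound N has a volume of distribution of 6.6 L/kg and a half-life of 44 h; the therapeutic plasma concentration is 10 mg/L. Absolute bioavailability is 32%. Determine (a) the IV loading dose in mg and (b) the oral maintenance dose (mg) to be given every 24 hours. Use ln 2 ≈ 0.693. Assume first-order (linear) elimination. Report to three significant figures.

Vd = 6.6 L/kg × 53 kg = 349.8 L
LD = Vd × C = 349.8 × 10 = 3498 mg
CL = 0.693 × Vd / t½ = 0.693 × 349.8 / 44 = 5.509 L/h
D = CL × Css × τ / F = 5.509 × 10 × 24 / 0.32 = 4132 mg

(a) 3500 mg; (b) 4130 mg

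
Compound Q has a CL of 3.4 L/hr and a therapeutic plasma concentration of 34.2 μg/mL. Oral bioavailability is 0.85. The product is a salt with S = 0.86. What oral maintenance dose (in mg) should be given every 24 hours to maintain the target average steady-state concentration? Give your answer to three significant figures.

3820 mg

D = CL × Css × τ / F / S = 3.400 × 34.2 × 24 / 0.85 / 0.86 = 3818 mg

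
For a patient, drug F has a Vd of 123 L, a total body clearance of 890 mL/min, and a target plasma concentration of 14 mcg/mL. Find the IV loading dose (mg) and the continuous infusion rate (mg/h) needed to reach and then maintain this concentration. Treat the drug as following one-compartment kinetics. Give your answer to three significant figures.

(a) 1720 mg; (b) 748 mg/h

Loading: fill Vd to C_target → 123.0 L × 14 mg/L = 1722 mg
CL = 890 mL/min = 890 × 0.06 = 53.40 L/h
Infusion rate = 53.40 L/h × 14 mg/L = 747.6 mg/h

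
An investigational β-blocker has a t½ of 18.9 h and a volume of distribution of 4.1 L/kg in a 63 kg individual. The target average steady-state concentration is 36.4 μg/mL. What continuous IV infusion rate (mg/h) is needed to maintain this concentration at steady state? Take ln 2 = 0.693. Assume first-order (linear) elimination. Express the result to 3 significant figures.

345 mg/h

Vd(total) = 63 kg × 4.1 L/kg = 258.3 L
CL = ln 2 · Vd / t½ = 0.693 × 258.3 / 18.9 = 9.471 L/h
Infusion rate = CL × Css = 9.471 × 36.4 = 344.7 mg/h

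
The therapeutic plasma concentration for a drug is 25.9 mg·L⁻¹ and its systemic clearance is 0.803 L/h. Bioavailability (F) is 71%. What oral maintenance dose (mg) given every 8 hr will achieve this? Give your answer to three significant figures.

234 mg

D = CL × Css × τ / F = 0.8030 × 25.9 × 8 / 0.71 = 234.3 mg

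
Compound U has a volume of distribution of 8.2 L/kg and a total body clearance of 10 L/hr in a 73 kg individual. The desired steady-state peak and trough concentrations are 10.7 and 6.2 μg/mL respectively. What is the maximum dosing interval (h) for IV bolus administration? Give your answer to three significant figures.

32.7 h

Vd(total) = 73 kg × 8.2 L/kg = 598.6 L
k = CL / Vd = 10.00 / 598.6 = 0.01671 h⁻¹
Between IV bolus doses, concentration decays as C = C₀·e^(−kτ), so C_peak/C_trough = e^(kτ).
τ_max = ln(C_peak/C_trough) / k = ln(10.7/6.2) / 0.01671 = 0.5457 / 0.01671 = 32.66 h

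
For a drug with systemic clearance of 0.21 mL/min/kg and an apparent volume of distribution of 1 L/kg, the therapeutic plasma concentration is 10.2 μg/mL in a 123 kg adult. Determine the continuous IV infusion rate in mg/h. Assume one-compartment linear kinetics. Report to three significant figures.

CL = 0.21 mL/min/kg × 123 kg = 25.83 mL/min = 25.83 × 60/1000 = 1.550 L/h
Infusion rate = CL · Css = 1.550 L/h × 10.2 mg/L = 15.81 mg/h

15.8 mg/h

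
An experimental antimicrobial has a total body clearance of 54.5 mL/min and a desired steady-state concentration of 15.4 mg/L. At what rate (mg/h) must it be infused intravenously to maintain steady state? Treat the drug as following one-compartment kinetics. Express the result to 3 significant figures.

CL = 54.5 mL/min = 54.5 × 0.06 = 3.270 L/h
At steady state, infusion rate equals elimination rate: rate in = CL × Css.
Rate = CL × Css = 3.270 × 15.4 = 50.36 mg/h

50.4 mg/h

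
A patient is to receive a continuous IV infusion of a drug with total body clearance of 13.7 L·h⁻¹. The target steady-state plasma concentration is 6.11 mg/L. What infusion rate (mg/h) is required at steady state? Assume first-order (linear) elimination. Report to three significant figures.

83.7 mg/h

R₀ = 13.70 × 6.11 = 83.71 mg/h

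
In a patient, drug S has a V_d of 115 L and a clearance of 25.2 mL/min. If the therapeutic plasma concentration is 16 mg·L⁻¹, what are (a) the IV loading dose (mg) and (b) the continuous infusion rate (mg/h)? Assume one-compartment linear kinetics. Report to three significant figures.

(a) 1840 mg; (b) 24.2 mg/h

Loading: fill Vd to C_target → 115.0 L × 16 mg/L = 1840 mg
Convert clearance: 25.2 mL/min × 60 min/h ÷ 1000 mL/L = 1.512 L/h
Maintenance infusion rate = CL × Css = 1.512 × 16 = 24.19 mg/h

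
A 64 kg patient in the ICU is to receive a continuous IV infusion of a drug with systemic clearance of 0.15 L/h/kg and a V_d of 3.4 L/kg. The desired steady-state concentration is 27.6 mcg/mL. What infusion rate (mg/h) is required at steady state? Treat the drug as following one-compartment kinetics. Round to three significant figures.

CL = 0.15 L/h/kg × 64 kg = 9.600 L/h
At steady state, infusion rate equals elimination rate: rate in = CL × Css.
Infusion rate = CL · Css = 9.600 L/h × 27.6 mg/L = 265.0 mg/h

265 mg/h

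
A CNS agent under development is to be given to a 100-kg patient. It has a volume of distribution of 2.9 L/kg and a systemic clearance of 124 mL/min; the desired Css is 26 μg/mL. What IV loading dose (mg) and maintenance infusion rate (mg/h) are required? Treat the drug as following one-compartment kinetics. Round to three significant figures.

Vd = 2.9 L/kg × 100 kg = 290.0 L
Loading: fill Vd to C_target → 290.0 L × 26 mg/L = 7540 mg
CL = 124 mL/min × 60/1000 = 7.440 L/h
Maintenance: replace elimination → rate = CL × Css = 7.440 × 26 = 193.4 mg/h

(a) 7540 mg; (b) 193 mg/h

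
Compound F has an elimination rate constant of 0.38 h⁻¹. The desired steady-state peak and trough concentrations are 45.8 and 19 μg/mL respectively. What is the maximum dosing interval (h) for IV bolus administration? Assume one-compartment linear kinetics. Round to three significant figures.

Between IV bolus doses, concentration decays as C = C₀·e^(−kτ), so C_peak/C_trough = e^(kτ).
τ_max = ln(C_peak/C_trough) / k = ln(45.8/19) / 0.3800 = 0.8798 / 0.3800 = 2.315 h

2.32 h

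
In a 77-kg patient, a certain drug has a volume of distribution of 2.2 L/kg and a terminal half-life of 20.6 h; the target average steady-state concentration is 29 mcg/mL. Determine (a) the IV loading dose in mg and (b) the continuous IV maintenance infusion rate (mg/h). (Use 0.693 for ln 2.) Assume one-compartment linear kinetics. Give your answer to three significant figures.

(a) 4910 mg; (b) 165 mg/h

Vd(total) = 77 kg × 2.2 L/kg = 169.4 L
LD = Vd × C = 169.4 × 29 = 4913 mg
CL = 0.693 × Vd / t½ = 0.693 × 169.4 / 20.6 = 5.699 L/h
Infusion rate = CL × Css = 5.699 × 29 = 165.3 mg/h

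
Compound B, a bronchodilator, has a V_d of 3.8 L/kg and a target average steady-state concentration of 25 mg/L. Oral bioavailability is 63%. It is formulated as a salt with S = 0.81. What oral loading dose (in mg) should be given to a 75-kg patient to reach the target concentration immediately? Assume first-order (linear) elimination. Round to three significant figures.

14000 mg

Vd = 3.8 L/kg × 75 kg = 285.0 L
LD = Vd × C / F / S = 285.0 × 25.00 / 0.63 / 0.81 = 13960 mg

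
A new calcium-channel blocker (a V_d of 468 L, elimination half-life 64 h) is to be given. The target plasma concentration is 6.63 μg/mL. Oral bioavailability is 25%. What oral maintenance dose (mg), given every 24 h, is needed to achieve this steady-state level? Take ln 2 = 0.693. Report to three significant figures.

3230 mg

CL = ln 2 · Vd / t½ = 0.693 × 468.0 / 64 = 5.068 L/h
D = CL × Css × τ / F = 5.068 × 6.63 × 24 / 0.25 = 3226 mg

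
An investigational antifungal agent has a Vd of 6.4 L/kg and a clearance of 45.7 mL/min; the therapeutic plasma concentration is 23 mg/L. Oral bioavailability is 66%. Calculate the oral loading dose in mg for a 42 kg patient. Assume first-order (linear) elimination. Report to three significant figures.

9370 mg

Total Vd = 6.4 × 42 = 268.8 L
Loading dose depends on Vd (not clearance): it fills the distribution volume.
LD = Vd × C / F = 268.8 × 23.00 / 0.66 = 9367 mg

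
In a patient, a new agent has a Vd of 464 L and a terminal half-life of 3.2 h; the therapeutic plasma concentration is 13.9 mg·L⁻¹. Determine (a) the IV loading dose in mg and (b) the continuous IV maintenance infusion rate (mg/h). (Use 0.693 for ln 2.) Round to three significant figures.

LD = Vd × C = 464.0 × 13.9 = 6450 mg
CL = 0.693 × Vd / t½ = 0.693 × 464.0 / 3.2 = 100.5 L/h
Infusion rate = CL × Css = 100.5 × 13.9 = 1397 mg/h

(a) 6450 mg; (b) 1400 mg/h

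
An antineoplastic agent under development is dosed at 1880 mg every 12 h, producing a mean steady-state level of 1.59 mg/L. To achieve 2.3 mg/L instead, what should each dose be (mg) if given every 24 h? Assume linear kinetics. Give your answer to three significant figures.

5440 mg

With linear kinetics, Css is proportional to dose rate (D/τ) at fixed clearance.
D₂ = D₁ × (Css,target / Css,current) × (τ₂/τ₁) = 1880 × (2.3/1.59) × (24/12) = 5439 mg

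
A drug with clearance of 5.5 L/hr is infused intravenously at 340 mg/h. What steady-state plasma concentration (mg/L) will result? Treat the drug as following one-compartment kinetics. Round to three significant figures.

61.8 mg/L

Css = rate / CL = 340 / 5.500 = 61.82 mg/L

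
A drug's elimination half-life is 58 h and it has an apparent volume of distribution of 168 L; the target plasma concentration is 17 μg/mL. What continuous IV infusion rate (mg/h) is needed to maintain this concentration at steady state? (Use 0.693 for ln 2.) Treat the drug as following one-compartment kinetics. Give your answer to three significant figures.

k = 0.693/58 = 0.01195 h⁻¹, so CL = k·Vd = 0.01195 × 168.0 = 2.008 L/h
Infusion rate = CL × Css = 2.008 × 17 = 34.14 mg/h

34.1 mg/h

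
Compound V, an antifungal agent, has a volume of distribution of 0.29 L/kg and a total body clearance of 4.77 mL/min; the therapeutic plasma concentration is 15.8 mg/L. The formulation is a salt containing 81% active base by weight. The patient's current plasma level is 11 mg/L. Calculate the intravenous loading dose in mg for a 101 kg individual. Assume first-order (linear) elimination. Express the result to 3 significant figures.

Vd = 0.29 L/kg × 101 kg = 29.29 L
Concentration deficit ΔC = 15.8 − 11 = 4.800 mg/L
LD = Vd × ΔC / S = 29.29 × 4.800 / 0.81 = 173.6 mg

174 mg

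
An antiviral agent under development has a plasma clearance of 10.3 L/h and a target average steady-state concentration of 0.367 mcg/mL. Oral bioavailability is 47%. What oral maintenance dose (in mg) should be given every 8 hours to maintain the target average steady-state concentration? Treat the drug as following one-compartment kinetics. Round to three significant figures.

64.3 mg

D = CL × Css × τ / F = 10.30 × 0.367 × 8 / 0.47 = 64.34 mg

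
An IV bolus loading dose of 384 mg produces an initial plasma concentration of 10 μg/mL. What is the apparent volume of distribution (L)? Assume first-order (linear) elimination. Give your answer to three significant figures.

38.4 L

Immediately after an IV bolus, C₀ = Dose / Vd, so Vd = Dose / C₀.
Vd = 384 / 10 = 38.40 L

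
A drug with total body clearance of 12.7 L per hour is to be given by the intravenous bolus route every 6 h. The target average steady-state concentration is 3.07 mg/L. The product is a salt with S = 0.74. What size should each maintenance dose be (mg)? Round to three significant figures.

At steady state, dose per interval replaces the amount cleared in that interval: S·D/τ = CL·Css.
D = CL × Css × τ / S = 12.70 × 3.07 × 6 / 0.74 = 316.1 mg

316 mg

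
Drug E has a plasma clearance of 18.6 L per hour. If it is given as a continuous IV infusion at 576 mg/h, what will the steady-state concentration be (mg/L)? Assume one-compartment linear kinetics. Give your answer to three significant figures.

31.0 mg/L

Css = rate / CL = 576 / 18.60 = 30.97 mg/L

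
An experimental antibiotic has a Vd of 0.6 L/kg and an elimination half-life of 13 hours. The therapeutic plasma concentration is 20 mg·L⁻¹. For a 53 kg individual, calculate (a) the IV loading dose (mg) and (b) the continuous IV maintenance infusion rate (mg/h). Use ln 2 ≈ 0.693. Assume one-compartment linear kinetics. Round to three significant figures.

Vd(total) = 53 kg × 0.6 L/kg = 31.80 L
LD = Vd × C = 31.80 × 20 = 636.0 mg
CL = 0.693 × Vd / t½ = 0.693 × 31.80 / 13 = 1.695 L/h
Infusion rate = CL × Css = 1.695 × 20 = 33.90 mg/h

(a) 636 mg; (b) 33.9 mg/h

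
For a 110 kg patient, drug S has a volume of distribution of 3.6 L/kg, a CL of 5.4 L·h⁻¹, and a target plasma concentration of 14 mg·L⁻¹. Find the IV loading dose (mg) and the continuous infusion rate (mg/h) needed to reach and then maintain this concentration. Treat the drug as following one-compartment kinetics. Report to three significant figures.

Vd = 3.6 L/kg × 110 kg = 396.0 L
LD = Vd · C_target = 396.0 × 14 = 5544 mg
Maintenance infusion rate = CL × Css = 5.400 × 14 = 75.60 mg/h

(a) 5540 mg; (b) 75.6 mg/h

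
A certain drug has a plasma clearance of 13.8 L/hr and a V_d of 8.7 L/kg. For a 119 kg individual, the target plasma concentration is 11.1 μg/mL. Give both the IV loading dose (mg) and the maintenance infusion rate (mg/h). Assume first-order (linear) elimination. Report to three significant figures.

(a) 11500 mg; (b) 153 mg/h

Total Vd = 8.7 × 119 = 1035 L
Loading dose = Vd × C = 1035 × 11.1 = 11490 mg
Maintenance: replace elimination → rate = CL × Css = 13.80 × 11.1 = 153.2 mg/h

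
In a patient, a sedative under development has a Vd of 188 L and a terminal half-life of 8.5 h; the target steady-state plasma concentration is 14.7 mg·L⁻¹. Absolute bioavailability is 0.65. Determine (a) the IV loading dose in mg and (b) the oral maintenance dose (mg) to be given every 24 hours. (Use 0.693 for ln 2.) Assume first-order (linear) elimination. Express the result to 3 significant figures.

LD = Vd × C = 188.0 × 14.7 = 2764 mg
CL = 0.693 × Vd / t½ = 0.693 × 188.0 / 8.5 = 15.33 L/h
D = CL × Css × τ / F = 15.33 × 14.7 × 24 / 0.65 = 8321 mg

(a) 2760 mg; (b) 8320 mg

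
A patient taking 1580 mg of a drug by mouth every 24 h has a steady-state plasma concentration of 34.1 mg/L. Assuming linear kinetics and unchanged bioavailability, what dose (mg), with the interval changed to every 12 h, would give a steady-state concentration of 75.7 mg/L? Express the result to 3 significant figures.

For first-order elimination, Css ∝ F·D/(CL·τ); F and CL are unchanged, so Css ∝ D/τ.
D₂ = D₁ × (Css,target / Css,current) × (τ₂/τ₁) = 1580 × (75.7/34.1) × (12/24) = 1754 mg

1750 mg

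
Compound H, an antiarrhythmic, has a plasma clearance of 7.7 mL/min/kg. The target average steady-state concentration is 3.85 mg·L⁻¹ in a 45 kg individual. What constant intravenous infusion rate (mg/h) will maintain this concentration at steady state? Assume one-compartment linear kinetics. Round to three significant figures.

80.0 mg/h

CL = 7.7 mL/min/kg × 45 kg = 346.5 mL/min = 346.5 × 60/1000 = 20.79 L/h
At steady state, infusion rate equals elimination rate: rate in = CL × Css.
Rate = CL × Css = 20.79 × 3.85 = 80.04 mg/h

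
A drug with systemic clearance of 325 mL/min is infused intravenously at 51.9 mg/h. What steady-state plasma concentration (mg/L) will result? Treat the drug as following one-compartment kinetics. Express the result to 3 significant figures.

2.66 mg/L

CL = 325 mL/min = 325 × 0.06 = 19.50 L/h
Css = rate / CL = 51.9 / 19.50 = 2.662 mg/L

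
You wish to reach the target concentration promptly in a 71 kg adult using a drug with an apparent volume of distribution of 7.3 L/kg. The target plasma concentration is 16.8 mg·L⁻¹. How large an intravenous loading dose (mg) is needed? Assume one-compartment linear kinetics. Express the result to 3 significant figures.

8710 mg

Vd = 7.3 L/kg × 71 kg = 518.3 L
LD = Vd × C = 518.3 × 16.80 = 8707 mg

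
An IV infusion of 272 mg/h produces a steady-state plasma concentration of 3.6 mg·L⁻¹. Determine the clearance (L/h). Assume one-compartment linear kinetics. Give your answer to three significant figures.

At steady state, infusion rate = CL × Css, so CL = rate / Css.
CL = 272 / 3.6 = 75.56 L/h

75.6 L/h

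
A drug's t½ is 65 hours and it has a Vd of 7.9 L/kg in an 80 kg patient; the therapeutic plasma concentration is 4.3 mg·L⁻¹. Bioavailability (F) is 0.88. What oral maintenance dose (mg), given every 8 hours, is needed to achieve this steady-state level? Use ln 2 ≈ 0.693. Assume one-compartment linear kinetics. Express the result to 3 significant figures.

263 mg

Vd = 7.9 L/kg × 80 kg = 632.0 L
CL = ln 2 · Vd / t½ = 0.693 × 632.0 / 65 = 6.738 L/h
D = CL × Css × τ / F = 6.738 × 4.3 × 8 / 0.88 = 263.4 mg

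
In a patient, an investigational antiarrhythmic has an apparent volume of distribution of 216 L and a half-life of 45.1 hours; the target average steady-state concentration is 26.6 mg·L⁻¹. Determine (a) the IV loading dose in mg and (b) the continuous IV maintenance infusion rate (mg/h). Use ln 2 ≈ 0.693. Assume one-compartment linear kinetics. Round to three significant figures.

(a) 5750 mg; (b) 88.3 mg/h

LD = Vd × C = 216.0 × 26.6 = 5746 mg
CL = 0.693 × Vd / t½ = 0.693 × 216.0 / 45.1 = 3.319 L/h
Infusion rate = CL × Css = 3.319 × 26.6 = 88.29 mg/h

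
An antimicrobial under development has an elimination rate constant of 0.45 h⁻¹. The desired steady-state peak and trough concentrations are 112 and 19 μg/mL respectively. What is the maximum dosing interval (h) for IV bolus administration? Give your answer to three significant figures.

3.94 h

Between IV bolus doses, concentration decays as C = C₀·e^(−kτ), so C_peak/C_trough = e^(kτ).
τ_max = ln(C_peak/C_trough) / k = ln(112/19) / 0.4500 = 1.774 / 0.4500 = 3.942 h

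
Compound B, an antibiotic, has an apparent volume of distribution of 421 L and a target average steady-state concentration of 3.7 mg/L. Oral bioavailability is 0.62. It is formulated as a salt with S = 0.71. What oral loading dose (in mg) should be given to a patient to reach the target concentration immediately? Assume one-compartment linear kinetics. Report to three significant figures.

3540 mg

The loading dose fills Vd to the target concentration.
LD = Vd × C / F / S = 421.0 × 3.700 / 0.62 / 0.71 = 3539 mg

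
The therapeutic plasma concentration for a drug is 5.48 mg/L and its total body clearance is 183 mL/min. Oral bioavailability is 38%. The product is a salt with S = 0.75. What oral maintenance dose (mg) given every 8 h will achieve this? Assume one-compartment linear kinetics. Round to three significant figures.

CL = 183 mL/min = 183 × 0.06 = 10.98 L/h
D = CL × Css × τ / F / S = 10.98 × 5.48 × 8 / 0.38 / 0.75 = 1689 mg

1690 mg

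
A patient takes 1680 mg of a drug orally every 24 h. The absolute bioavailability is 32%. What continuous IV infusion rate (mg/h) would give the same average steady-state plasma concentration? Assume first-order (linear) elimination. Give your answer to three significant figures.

22.4 mg/h

Equivalent systemic input: infusion rate = F·D/τ.
Rate = 0.32 × 1680 / 24 = 22.40 mg/h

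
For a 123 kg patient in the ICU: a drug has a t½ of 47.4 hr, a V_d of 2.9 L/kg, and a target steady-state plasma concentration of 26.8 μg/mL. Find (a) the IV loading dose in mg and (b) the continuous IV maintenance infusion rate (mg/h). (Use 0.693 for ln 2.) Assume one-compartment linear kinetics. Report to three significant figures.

Vd(total) = 123 kg × 2.9 L/kg = 356.7 L
LD = Vd × C = 356.7 × 26.8 = 9560 mg
CL = 0.693 × Vd / t½ = 0.693 × 356.7 / 47.4 = 5.215 L/h
Infusion rate = CL × Css = 5.215 × 26.8 = 139.8 mg/h

(a) 9560 mg; (b) 140 mg/h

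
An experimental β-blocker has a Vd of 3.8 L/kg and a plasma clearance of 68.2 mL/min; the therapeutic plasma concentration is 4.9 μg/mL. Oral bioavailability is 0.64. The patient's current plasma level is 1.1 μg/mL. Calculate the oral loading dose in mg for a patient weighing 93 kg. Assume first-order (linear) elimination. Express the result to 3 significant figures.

Vd = 3.8 L/kg × 93 kg = 353.4 L
The loading dose fills Vd to the target concentration.
Concentration deficit ΔC = 4.9 − 1.1 = 3.800 mg/L
LD = Vd × ΔC / F = 353.4 × 3.800 / 0.64 = 2098 mg

2100 mg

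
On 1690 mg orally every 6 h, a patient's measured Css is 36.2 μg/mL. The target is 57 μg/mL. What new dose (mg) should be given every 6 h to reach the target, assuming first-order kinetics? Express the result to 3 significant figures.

2660 mg

With linear kinetics, Css is proportional to dose rate (D/τ) at fixed clearance.
D₂ = D₁ × (Css,target / Css,current) = 1690 × 57/36.2 = 2661 mg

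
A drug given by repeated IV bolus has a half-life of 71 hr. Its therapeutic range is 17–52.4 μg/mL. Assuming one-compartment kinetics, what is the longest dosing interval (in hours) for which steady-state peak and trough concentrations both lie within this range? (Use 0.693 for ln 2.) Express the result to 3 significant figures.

k = 0.693 / t½ = 0.693 / 71 = 0.009761 h⁻¹
Between IV bolus doses, concentration decays as C = C₀·e^(−kτ), so C_peak/C_trough = e^(kτ).
τ_max = ln(C_peak/C_trough) / k = ln(52.4/17) / 0.009761 = 1.126 / 0.009761 = 115.4 h

115 h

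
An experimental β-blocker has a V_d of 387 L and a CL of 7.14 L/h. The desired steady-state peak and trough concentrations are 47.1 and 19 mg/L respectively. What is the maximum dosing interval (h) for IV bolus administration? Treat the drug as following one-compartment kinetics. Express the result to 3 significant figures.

49.2 h

k = CL / Vd = 7.140 / 387.0 = 0.01845 h⁻¹
Between IV bolus doses, concentration decays as C = C₀·e^(−kτ), so C_peak/C_trough = e^(kτ).
τ_max = ln(C_peak/C_trough) / k = ln(47.1/19) / 0.01845 = 0.9078 / 0.01845 = 49.20 h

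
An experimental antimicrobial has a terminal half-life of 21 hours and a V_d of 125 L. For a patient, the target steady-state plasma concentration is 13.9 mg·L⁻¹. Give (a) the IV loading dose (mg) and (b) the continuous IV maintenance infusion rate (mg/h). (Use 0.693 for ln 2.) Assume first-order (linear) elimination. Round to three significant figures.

(a) 1740 mg; (b) 57.3 mg/h

LD = Vd × C = 125.0 × 13.9 = 1738 mg
CL = 0.693 × Vd / t½ = 0.693 × 125.0 / 21 = 4.125 L/h
Infusion rate = CL × Css = 4.125 × 13.9 = 57.34 mg/h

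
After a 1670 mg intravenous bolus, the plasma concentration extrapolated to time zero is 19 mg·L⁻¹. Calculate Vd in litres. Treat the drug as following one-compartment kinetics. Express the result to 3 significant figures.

Immediately after an IV bolus, C₀ = Dose / Vd, so Vd = Dose / C₀.
Vd = 1670 / 19 = 87.89 L

87.9 L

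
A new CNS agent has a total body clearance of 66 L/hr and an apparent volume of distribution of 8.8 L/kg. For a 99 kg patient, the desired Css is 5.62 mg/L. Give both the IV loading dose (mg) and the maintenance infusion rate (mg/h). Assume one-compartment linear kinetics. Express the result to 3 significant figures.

Total Vd = 8.8 × 99 = 871.2 L
Loading: fill Vd to C_target → 871.2 L × 5.62 mg/L = 4896 mg
Infusion rate = 66.00 L/h × 5.62 mg/L = 370.9 mg/h

(a) 4900 mg; (b) 371 mg/h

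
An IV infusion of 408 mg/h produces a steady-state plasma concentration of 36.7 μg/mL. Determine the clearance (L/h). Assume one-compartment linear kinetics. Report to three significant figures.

At steady state, infusion rate = CL × Css, so CL = rate / Css.
CL = 408 / 36.7 = 11.12 L/h

11.1 L/h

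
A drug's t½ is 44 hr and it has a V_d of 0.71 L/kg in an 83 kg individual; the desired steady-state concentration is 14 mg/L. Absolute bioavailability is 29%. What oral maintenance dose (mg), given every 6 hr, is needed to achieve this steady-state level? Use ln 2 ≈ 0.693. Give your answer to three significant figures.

Vd(total) = 83 kg × 0.71 L/kg = 58.93 L
CL = ln 2 · Vd / t½ = 0.693 × 58.93 / 44 = 0.9281 L/h
D = CL × Css × τ / F = 0.9281 × 14 × 6 / 0.29 = 268.8 mg

269 mg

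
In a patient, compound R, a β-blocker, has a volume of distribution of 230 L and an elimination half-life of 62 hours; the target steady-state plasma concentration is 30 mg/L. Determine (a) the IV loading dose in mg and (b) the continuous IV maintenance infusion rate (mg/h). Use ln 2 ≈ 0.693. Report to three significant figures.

(a) 6900 mg; (b) 77.1 mg/h

LD = Vd × C = 230.0 × 30 = 6900 mg
CL = 0.693 × Vd / t½ = 0.693 × 230.0 / 62 = 2.571 L/h
Infusion rate = CL × Css = 2.571 × 30 = 77.13 mg/h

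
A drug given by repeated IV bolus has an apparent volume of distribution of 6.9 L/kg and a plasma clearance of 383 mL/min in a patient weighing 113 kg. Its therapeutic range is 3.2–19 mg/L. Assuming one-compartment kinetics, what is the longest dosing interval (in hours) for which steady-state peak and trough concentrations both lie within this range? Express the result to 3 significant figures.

Vd(total) = 113 kg × 6.9 L/kg = 779.7 L
CL = 383 mL/min × 60/1000 = 22.98 L/h
k = CL / Vd = 22.98 / 779.7 = 0.02947 h⁻¹
Between IV bolus doses, concentration decays as C = C₀·e^(−kτ), so C_peak/C_trough = e^(kτ).
τ_max = ln(C_peak/C_trough) / k = ln(19/3.2) / 0.02947 = 1.781 / 0.02947 = 60.43 h

60.4 h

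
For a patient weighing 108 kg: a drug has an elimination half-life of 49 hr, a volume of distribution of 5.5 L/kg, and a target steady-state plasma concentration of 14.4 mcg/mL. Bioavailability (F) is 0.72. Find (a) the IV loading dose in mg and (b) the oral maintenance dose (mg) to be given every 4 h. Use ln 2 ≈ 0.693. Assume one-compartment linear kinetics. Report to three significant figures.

Total Vd = 5.5 × 108 = 594.0 L
LD = Vd × C = 594.0 × 14.4 = 8554 mg
CL = 0.693 × Vd / t½ = 0.693 × 594.0 / 49 = 8.401 L/h
D = CL × Css × τ / F = 8.401 × 14.4 × 4 / 0.72 = 672.1 mg

(a) 8550 mg; (b) 672 mg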